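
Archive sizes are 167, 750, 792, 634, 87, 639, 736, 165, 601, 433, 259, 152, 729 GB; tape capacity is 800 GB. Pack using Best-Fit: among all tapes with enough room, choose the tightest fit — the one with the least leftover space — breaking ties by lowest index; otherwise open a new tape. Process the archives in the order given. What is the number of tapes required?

167 GB → tape 1 (remaining 633 GB)
750 GB → tape 2 (remaining 50 GB)
792 GB → tape 3 (remaining 8 GB)
634 GB → tape 4 (remaining 166 GB)
87 GB → tape 4 (remaining 79 GB)
639 GB → tape 5 (remaining 161 GB)
736 GB → tape 6 (remaining 64 GB)
165 GB → tape 1 (remaining 468 GB)
601 GB → tape 7 (remaining 199 GB)
433 GB → tape 1 (remaining 35 GB)
259 GB → tape 8 (remaining 541 GB)
152 GB → tape 5 (remaining 9 GB)
729 GB → tape 9 (remaining 71 GB)
Final tapes: [167,165,433] [750] [792] [634,87] [639,152] [736] [601] [259] [729].

9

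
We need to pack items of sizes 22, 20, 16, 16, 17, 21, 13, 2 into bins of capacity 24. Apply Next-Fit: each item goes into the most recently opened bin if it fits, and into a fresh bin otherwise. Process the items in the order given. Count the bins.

Put 22 in bin 1; 2 remain.
Put 20 in bin 2; 4 remain.
Put 16 in bin 3; 8 remain.
Put 16 in bin 4; 8 remain.
Put 17 in bin 5; 7 remain.
Put 21 in bin 6; 3 remain.
Put 13 in bin 7; 11 remain.
Put 2 in bin 7; 9 remain.
Final bins: [22] [20] [16] [16] [17] [21] [13,2].

7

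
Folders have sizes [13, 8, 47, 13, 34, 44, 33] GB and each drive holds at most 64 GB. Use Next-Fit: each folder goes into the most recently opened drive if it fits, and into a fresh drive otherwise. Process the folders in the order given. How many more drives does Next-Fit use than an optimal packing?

Next-Fit: [13,8] [47,13] [34] [44] [33] → 5 drives.
4 folders exceed 32 GB (half the capacity), and no two of those can share a drive, so at least 4 drives are needed.
An optimal packing achieves that bound: [47,13] [44,13] [34,8] [33] → 4 drives.
Excess: 5 − 4 = 1.

1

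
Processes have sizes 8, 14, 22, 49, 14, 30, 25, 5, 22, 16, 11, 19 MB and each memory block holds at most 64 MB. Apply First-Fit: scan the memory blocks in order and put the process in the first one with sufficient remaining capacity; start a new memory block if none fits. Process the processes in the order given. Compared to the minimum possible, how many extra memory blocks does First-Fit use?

0

First-Fit: [8,14,22,14,5] [49,11] [30,25] [22,16,19] → 4 memory blocks.
Total size 235 MB; any packing needs at least ⌈235/64⌉ = 4 memory blocks.
So 4 is already optimal.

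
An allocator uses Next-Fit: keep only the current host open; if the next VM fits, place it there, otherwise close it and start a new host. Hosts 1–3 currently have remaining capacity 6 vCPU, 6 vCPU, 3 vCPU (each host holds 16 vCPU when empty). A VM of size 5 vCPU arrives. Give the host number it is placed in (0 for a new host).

0

Next-Fit only looks at host 3, which has 3 vCPU free.
5 vCPU does not fit, so a new host is opened.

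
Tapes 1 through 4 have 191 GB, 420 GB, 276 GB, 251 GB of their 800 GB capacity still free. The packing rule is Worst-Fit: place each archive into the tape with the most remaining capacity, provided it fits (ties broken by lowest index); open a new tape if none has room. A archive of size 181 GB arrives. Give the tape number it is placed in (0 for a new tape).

2

Tapes with room: tape 1 (191 GB), tape 2 (420 GB), tape 3 (276 GB), tape 4 (251 GB).
Most room is tape 2 with 420 GB free.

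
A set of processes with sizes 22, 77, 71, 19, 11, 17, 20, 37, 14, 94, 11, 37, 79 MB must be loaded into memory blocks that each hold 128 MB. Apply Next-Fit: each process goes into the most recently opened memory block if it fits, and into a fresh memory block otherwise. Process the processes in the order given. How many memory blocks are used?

5

memory block 1: place 22 MB, 106 MB left
memory block 1: place 77 MB, 29 MB left
memory block 2: place 71 MB, 57 MB left
memory block 2: place 19 MB, 38 MB left
memory block 2: place 11 MB, 27 MB left
memory block 2: place 17 MB, 10 MB left
memory block 3: place 20 MB, 108 MB left
memory block 3: place 37 MB, 71 MB left
memory block 3: place 14 MB, 57 MB left
memory block 4: place 94 MB, 34 MB left
memory block 4: place 11 MB, 23 MB left
memory block 5: place 37 MB, 91 MB left
memory block 5: place 79 MB, 12 MB left
Final memory blocks: [22,77] [71,19,11,17] [20,37,14] [94,11] [37,79].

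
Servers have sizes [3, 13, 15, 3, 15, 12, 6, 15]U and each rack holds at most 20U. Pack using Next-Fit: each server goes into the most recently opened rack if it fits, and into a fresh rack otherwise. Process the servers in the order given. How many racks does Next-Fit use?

5 racks

Put 3U in rack 1; 17U remain.
Put 13U in rack 1; 4U remain.
Put 15U in rack 2; 5U remain.
Put 3U in rack 2; 2U remain.
Put 15U in rack 3; 5U remain.
Put 12U in rack 4; 8U remain.
Put 6U in rack 4; 2U remain.
Put 15U in rack 5; 5U remain.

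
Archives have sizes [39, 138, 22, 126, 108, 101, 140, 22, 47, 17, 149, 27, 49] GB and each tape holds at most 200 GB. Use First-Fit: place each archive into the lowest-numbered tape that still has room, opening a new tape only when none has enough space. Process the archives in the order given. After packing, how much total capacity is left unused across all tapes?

Put 39 GB in tape 1; 161 GB remain.
Put 138 GB in tape 1; 23 GB remain.
Put 22 GB in tape 1; 1 GB remain.
Put 126 GB in tape 2; 74 GB remain.
Put 108 GB in tape 3; 92 GB remain.
Put 101 GB in tape 4; 99 GB remain.
Put 140 GB in tape 5; 60 GB remain.
Put 22 GB in tape 2; 52 GB remain.
Put 47 GB in tape 2; 5 GB remain.
Put 17 GB in tape 3; 75 GB remain.
Put 149 GB in tape 6; 51 GB remain.
Put 27 GB in tape 3; 48 GB remain.
Put 49 GB in tape 4; 50 GB remain.
6 tapes × 200 GB = 1200 GB; used 985 GB; unused 215 GB.

215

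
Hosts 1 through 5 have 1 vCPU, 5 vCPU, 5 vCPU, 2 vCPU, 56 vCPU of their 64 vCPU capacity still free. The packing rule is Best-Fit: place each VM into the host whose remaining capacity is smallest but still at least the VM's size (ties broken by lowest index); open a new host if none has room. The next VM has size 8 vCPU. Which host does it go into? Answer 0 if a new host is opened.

5

Hosts with room: host 5 (56 vCPU).
Tightest fit is host 5 with 56 vCPU free.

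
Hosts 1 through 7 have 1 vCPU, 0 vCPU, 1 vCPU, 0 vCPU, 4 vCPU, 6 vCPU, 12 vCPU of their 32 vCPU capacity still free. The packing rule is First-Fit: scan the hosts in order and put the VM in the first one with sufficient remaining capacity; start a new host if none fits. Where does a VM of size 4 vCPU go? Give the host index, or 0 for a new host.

5

Hosts with room: host 5 (4 vCPU), host 6 (6 vCPU), host 7 (12 vCPU).
The first with room is host 5.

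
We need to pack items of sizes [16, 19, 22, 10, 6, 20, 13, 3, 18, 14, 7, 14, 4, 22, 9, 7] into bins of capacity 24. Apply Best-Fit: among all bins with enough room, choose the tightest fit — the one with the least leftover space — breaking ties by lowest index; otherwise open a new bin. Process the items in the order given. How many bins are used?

16 → bin 1 (remaining 8)
19 → bin 2 (remaining 5)
22 → bin 3 (remaining 2)
10 → bin 4 (remaining 14)
6 → bin 1 (remaining 2)
20 → bin 5 (remaining 4)
13 → bin 4 (remaining 1)
3 → bin 5 (remaining 1)
18 → bin 6 (remaining 6)
14 → bin 7 (remaining 10)
7 → bin 7 (remaining 3)
14 → bin 8 (remaining 10)
4 → bin 2 (remaining 1)
22 → bin 9 (remaining 2)
9 → bin 8 (remaining 1)
7 → bin 10 (remaining 17)

10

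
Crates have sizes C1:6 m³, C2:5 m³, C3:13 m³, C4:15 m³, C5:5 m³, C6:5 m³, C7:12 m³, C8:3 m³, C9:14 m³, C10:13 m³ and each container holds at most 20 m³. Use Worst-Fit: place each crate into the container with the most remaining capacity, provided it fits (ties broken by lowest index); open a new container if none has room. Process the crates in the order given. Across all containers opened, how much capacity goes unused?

29

C1 (6 m³) → container 1 (remaining 14 m³)
C2 (5 m³) → container 1 (remaining 9 m³)
C3 (13 m³) → container 2 (remaining 7 m³)
C4 (15 m³) → container 3 (remaining 5 m³)
C5 (5 m³) → container 1 (remaining 4 m³)
C6 (5 m³) → container 2 (remaining 2 m³)
C7 (12 m³) → container 4 (remaining 8 m³)
C8 (3 m³) → container 4 (remaining 5 m³)
C9 (14 m³) → container 5 (remaining 6 m³)
C10 (13 m³) → container 6 (remaining 7 m³)
6 containers × 20 m³ = 120 m³; used 91 m³; unused 29 m³.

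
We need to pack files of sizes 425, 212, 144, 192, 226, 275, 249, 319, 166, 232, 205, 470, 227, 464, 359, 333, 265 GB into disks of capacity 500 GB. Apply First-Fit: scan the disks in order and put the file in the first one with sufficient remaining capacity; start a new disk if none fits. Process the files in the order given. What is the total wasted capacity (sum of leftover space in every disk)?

1237

Put 425 GB in disk 1; 75 GB remain.
Put 212 GB in disk 2; 288 GB remain.
Put 144 GB in disk 2; 144 GB remain.
Put 192 GB in disk 3; 308 GB remain.
Put 226 GB in disk 3; 82 GB remain.
Put 275 GB in disk 4; 225 GB remain.
Put 249 GB in disk 5; 251 GB remain.
Put 319 GB in disk 6; 181 GB remain.
Put 166 GB in disk 4; 59 GB remain.
Put 232 GB in disk 5; 19 GB remain.
Put 205 GB in disk 7; 295 GB remain.
Put 470 GB in disk 8; 30 GB remain.
Put 227 GB in disk 7; 68 GB remain.
Put 464 GB in disk 9; 36 GB remain.
Put 359 GB in disk 10; 141 GB remain.
Put 333 GB in disk 11; 167 GB remain.
Put 265 GB in disk 12; 235 GB remain.
12 disks × 500 GB = 6000 GB; used 4763 GB; unused 1237 GB.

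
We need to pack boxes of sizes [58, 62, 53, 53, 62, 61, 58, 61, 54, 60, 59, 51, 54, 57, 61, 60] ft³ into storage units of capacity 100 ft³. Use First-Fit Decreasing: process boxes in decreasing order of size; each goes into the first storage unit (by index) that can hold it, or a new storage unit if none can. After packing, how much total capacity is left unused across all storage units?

676

Sorted descending: 62, 62, 61, 61, 61, 60, 60, 59, 58, 58, 57, 54, 54, 53, 53, 51.
62 ft³ → storage unit 1 (remaining 38 ft³)
62 ft³ → storage unit 2 (remaining 38 ft³)
61 ft³ → storage unit 3 (remaining 39 ft³)
61 ft³ → storage unit 4 (remaining 39 ft³)
61 ft³ → storage unit 5 (remaining 39 ft³)
60 ft³ → storage unit 6 (remaining 40 ft³)
60 ft³ → storage unit 7 (remaining 40 ft³)
59 ft³ → storage unit 8 (remaining 41 ft³)
58 ft³ → storage unit 9 (remaining 42 ft³)
58 ft³ → storage unit 10 (remaining 42 ft³)
57 ft³ → storage unit 11 (remaining 43 ft³)
54 ft³ → storage unit 12 (remaining 46 ft³)
54 ft³ → storage unit 13 (remaining 46 ft³)
53 ft³ → storage unit 14 (remaining 47 ft³)
53 ft³ → storage unit 15 (remaining 47 ft³)
51 ft³ → storage unit 16 (remaining 49 ft³)
16 storage units × 100 ft³ = 1600 ft³; used 924 ft³; unused 676 ft³.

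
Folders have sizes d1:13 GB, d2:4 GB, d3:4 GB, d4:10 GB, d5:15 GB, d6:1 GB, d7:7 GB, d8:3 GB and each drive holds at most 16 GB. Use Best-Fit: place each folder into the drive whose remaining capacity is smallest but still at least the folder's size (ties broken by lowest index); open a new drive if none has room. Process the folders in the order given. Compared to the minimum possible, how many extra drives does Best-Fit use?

Best-Fit: [13,3] [4,4,7] [10] [15,1] → 4 drives.
Total size 57 GB; any packing needs at least ⌈57/16⌉ = 4 drives.
So 4 is already optimal.

0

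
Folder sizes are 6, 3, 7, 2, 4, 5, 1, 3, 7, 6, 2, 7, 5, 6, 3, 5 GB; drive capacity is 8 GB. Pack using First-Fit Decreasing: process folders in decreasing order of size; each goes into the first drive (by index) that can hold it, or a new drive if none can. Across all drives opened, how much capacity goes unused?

Sorted descending: 7, 7, 7, 6, 6, 6, 5, 5, 5, 4, 3, 3, 3, 2, 2, 1.
7 GB → drive 1 (remaining 1 GB)
7 GB → drive 2 (remaining 1 GB)
7 GB → drive 3 (remaining 1 GB)
6 GB → drive 4 (remaining 2 GB)
6 GB → drive 5 (remaining 2 GB)
6 GB → drive 6 (remaining 2 GB)
5 GB → drive 7 (remaining 3 GB)
5 GB → drive 8 (remaining 3 GB)
5 GB → drive 9 (remaining 3 GB)
4 GB → drive 10 (remaining 4 GB)
3 GB → drive 7 (remaining 0 GB)
3 GB → drive 8 (remaining 0 GB)
3 GB → drive 9 (remaining 0 GB)
2 GB → drive 4 (remaining 0 GB)
2 GB → drive 5 (remaining 0 GB)
1 GB → drive 1 (remaining 0 GB)
10 drives × 8 GB = 80 GB; used 72 GB; unused 8 GB.

8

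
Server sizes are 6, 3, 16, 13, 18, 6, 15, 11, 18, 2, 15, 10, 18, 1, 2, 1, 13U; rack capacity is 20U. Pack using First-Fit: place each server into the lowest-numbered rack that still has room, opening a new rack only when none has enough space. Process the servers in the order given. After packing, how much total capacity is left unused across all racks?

52

Put 6U in rack 1; 14U remain.
Put 3U in rack 1; 11U remain.
Put 16U in rack 2; 4U remain.
Put 13U in rack 3; 7U remain.
Put 18U in rack 4; 2U remain.
Put 6U in rack 1; 5U remain.
Put 15U in rack 5; 5U remain.
Put 11U in rack 6; 9U remain.
Put 18U in rack 7; 2U remain.
Put 2U in rack 1; 3U remain.
Put 15U in rack 8; 5U remain.
Put 10U in rack 9; 10U remain.
Put 18U in rack 10; 2U remain.
Put 1U in rack 1; 2U remain.
Put 2U in rack 1; 0U remain.
Put 1U in rack 2; 3U remain.
Put 13U in rack 11; 7U remain.
11 racks × 20U = 220U; used 168U; unused 52U.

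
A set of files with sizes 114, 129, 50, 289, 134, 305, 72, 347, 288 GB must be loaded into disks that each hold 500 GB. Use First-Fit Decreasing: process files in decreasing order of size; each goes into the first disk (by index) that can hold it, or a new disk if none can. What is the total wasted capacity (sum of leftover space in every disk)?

Sorted descending: 347, 305, 289, 288, 134, 129, 114, 72, 50.
Put 347 GB in disk 1; 153 GB remain.
Put 305 GB in disk 2; 195 GB remain.
Put 289 GB in disk 3; 211 GB remain.
Put 288 GB in disk 4; 212 GB remain.
Put 134 GB in disk 1; 19 GB remain.
Put 129 GB in disk 2; 66 GB remain.
Put 114 GB in disk 3; 97 GB remain.
Put 72 GB in disk 3; 25 GB remain.
Put 50 GB in disk 2; 16 GB remain.
4 disks × 500 GB = 2000 GB; used 1728 GB; unused 272 GB.

272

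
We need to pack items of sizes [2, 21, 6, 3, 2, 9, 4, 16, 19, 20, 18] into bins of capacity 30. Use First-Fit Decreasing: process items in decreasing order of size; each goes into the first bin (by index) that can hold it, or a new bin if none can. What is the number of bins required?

Sorted descending: 21, 20, 19, 18, 16, 9, 6, 4, 3, 2, 2.
21 → bin 1 (remaining 9)
20 → bin 2 (remaining 10)
19 → bin 3 (remaining 11)
18 → bin 4 (remaining 12)
16 → bin 5 (remaining 14)
9 → bin 1 (remaining 0)
6 → bin 2 (remaining 4)
4 → bin 2 (remaining 0)
3 → bin 3 (remaining 8)
2 → bin 3 (remaining 6)
2 → bin 3 (remaining 4)

5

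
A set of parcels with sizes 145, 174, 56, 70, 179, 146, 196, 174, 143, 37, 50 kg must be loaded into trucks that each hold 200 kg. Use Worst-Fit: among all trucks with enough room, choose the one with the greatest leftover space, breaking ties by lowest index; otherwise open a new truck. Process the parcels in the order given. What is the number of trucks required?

Put 145 kg in truck 1; 55 kg remain.
Put 174 kg in truck 2; 26 kg remain.
Put 56 kg in truck 3; 144 kg remain.
Put 70 kg in truck 3; 74 kg remain.
Put 179 kg in truck 4; 21 kg remain.
Put 146 kg in truck 5; 54 kg remain.
Put 196 kg in truck 6; 4 kg remain.
Put 174 kg in truck 7; 26 kg remain.
Put 143 kg in truck 8; 57 kg remain.
Put 37 kg in truck 3; 37 kg remain.
Put 50 kg in truck 8; 7 kg remain.
Final trucks: [145] [174] [56,70,37] [179] [146] [196] [174] [143,50].

8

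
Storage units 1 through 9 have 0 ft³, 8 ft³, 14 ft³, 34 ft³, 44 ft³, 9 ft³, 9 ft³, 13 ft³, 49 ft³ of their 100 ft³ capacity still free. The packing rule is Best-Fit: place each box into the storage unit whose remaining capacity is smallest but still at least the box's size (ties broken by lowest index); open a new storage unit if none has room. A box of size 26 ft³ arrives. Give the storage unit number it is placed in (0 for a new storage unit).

4

Storage units with room: storage unit 4 (34 ft³), storage unit 5 (44 ft³), storage unit 9 (49 ft³).
Tightest fit is storage unit 4 with 34 ft³ free.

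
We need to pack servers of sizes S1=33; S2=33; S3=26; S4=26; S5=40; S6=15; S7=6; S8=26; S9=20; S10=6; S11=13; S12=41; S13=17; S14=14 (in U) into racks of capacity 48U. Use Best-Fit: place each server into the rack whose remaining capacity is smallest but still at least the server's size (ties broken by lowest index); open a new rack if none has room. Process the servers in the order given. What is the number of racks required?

Put S1 (33U) in rack 1; 15U remain.
Put S2 (33U) in rack 2; 15U remain.
Put S3 (26U) in rack 3; 22U remain.
Put S4 (26U) in rack 4; 22U remain.
Put S5 (40U) in rack 5; 8U remain.
Put S6 (15U) in rack 1; 0U remain.
Put S7 (6U) in rack 5; 2U remain.
Put S8 (26U) in rack 6; 22U remain.
Put S9 (20U) in rack 3; 2U remain.
Put S10 (6U) in rack 2; 9U remain.
Put S11 (13U) in rack 4; 9U remain.
Put S12 (41U) in rack 7; 7U remain.
Put S13 (17U) in rack 6; 5U remain.
Put S14 (14U) in rack 8; 34U remain.

8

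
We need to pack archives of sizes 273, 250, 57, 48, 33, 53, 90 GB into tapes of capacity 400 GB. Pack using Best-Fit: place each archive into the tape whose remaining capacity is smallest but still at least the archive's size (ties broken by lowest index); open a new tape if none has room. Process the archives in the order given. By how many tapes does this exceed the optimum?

Best-Fit: [273,57,48] [250,33,53] [90] → 3 tapes.
Total size 804 GB; any packing needs at least ⌈804/400⌉ = 3 tapes.
So 3 is already optimal.

0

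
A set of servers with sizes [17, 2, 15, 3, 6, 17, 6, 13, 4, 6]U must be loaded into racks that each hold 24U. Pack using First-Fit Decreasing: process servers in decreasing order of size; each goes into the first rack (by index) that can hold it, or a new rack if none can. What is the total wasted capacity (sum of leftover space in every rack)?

7

Sorted descending: 17, 17, 15, 13, 6, 6, 6, 4, 3, 2.
Put 17U in rack 1; 7U remain.
Put 17U in rack 2; 7U remain.
Put 15U in rack 3; 9U remain.
Put 13U in rack 4; 11U remain.
Put 6U in rack 1; 1U remain.
Put 6U in rack 2; 1U remain.
Put 6U in rack 3; 3U remain.
Put 4U in rack 4; 7U remain.
Put 3U in rack 3; 0U remain.
Put 2U in rack 4; 5U remain.
4 racks × 24U = 96U; used 89U; unused 7U.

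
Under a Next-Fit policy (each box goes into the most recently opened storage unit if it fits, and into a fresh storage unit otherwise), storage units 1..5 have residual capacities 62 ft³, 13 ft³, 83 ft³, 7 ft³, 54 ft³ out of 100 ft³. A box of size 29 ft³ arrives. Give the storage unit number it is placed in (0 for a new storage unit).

Next-Fit only looks at storage unit 5, which has 54 ft³ free.
29 ft³ fits there.

5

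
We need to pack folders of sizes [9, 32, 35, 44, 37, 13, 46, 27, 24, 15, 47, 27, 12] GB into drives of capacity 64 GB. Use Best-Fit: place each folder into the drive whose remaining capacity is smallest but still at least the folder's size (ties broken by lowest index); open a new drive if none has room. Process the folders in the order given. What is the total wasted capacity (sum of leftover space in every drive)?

9 GB → drive 1 (remaining 55 GB)
32 GB → drive 1 (remaining 23 GB)
35 GB → drive 2 (remaining 29 GB)
44 GB → drive 3 (remaining 20 GB)
37 GB → drive 4 (remaining 27 GB)
13 GB → drive 3 (remaining 7 GB)
46 GB → drive 5 (remaining 18 GB)
27 GB → drive 4 (remaining 0 GB)
24 GB → drive 2 (remaining 5 GB)
15 GB → drive 5 (remaining 3 GB)
47 GB → drive 6 (remaining 17 GB)
27 GB → drive 7 (remaining 37 GB)
12 GB → drive 6 (remaining 5 GB)
7 drives × 64 GB = 448 GB; used 368 GB; unused 80 GB.

80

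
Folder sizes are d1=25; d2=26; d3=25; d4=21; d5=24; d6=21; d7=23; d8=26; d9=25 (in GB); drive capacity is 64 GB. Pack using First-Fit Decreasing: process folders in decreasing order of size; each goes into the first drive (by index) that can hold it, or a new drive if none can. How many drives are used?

5

Sorted descending: 26, 26, 25, 25, 25, 24, 23, 21, 21.
drive 1: place 26 GB, 38 GB left
drive 1: place 26 GB, 12 GB left
drive 2: place 25 GB, 39 GB left
drive 2: place 25 GB, 14 GB left
drive 3: place 25 GB, 39 GB left
drive 3: place 24 GB, 15 GB left
drive 4: place 23 GB, 41 GB left
drive 4: place 21 GB, 20 GB left
drive 5: place 21 GB, 43 GB left
Final drives: [26,26] [25,25] [25,24] [23,21] [21].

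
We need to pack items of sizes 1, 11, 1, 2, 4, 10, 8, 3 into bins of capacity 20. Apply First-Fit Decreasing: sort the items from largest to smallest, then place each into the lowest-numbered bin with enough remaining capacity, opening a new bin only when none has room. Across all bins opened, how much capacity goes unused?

Sorted descending: 11, 10, 8, 4, 3, 2, 1, 1.
bin 1: place 11, 9 left
bin 2: place 10, 10 left
bin 1: place 8, 1 left
bin 2: place 4, 6 left
bin 2: place 3, 3 left
bin 2: place 2, 1 left
bin 1: place 1, 0 left
bin 2: place 1, 0 left
2 bins × 20 = 40; used 40; unused 0.

0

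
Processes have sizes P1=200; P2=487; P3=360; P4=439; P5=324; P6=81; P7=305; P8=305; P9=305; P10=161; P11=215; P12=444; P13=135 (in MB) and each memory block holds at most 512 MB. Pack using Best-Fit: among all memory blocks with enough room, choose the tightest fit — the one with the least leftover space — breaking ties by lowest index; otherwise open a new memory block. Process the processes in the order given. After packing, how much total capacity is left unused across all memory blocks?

847

memory block 1: place P1 (200 MB), 312 MB left
memory block 2: place P2 (487 MB), 25 MB left
memory block 3: place P3 (360 MB), 152 MB left
memory block 4: place P4 (439 MB), 73 MB left
memory block 5: place P5 (324 MB), 188 MB left
memory block 3: place P6 (81 MB), 71 MB left
memory block 1: place P7 (305 MB), 7 MB left
memory block 6: place P8 (305 MB), 207 MB left
memory block 7: place P9 (305 MB), 207 MB left
memory block 5: place P10 (161 MB), 27 MB left
memory block 8: place P11 (215 MB), 297 MB left
memory block 9: place P12 (444 MB), 68 MB left
memory block 6: place P13 (135 MB), 72 MB left
9 memory blocks × 512 MB = 4608 MB; used 3761 MB; unused 847 MB.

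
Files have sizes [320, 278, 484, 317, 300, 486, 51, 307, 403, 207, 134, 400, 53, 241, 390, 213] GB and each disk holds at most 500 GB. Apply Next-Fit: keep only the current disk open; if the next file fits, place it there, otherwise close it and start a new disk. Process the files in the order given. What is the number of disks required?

320 GB → disk 1 (remaining 180 GB)
278 GB → disk 2 (remaining 222 GB)
484 GB → disk 3 (remaining 16 GB)
317 GB → disk 4 (remaining 183 GB)
300 GB → disk 5 (remaining 200 GB)
486 GB → disk 6 (remaining 14 GB)
51 GB → disk 7 (remaining 449 GB)
307 GB → disk 7 (remaining 142 GB)
403 GB → disk 8 (remaining 97 GB)
207 GB → disk 9 (remaining 293 GB)
134 GB → disk 9 (remaining 159 GB)
400 GB → disk 10 (remaining 100 GB)
53 GB → disk 10 (remaining 47 GB)
241 GB → disk 11 (remaining 259 GB)
390 GB → disk 12 (remaining 110 GB)
213 GB → disk 13 (remaining 287 GB)
Final disks: [320] [278] [484] [317] [300] [486] [51,307] [403] [207,134] [400,53] [241] [390] [213].

13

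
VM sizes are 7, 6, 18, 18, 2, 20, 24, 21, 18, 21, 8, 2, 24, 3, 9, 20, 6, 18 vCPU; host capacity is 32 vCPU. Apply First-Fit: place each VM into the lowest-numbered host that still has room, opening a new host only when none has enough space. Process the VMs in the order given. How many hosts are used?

10

7 vCPU → host 1 (remaining 25 vCPU)
6 vCPU → host 1 (remaining 19 vCPU)
18 vCPU → host 1 (remaining 1 vCPU)
18 vCPU → host 2 (remaining 14 vCPU)
2 vCPU → host 2 (remaining 12 vCPU)
20 vCPU → host 3 (remaining 12 vCPU)
24 vCPU → host 4 (remaining 8 vCPU)
21 vCPU → host 5 (remaining 11 vCPU)
18 vCPU → host 6 (remaining 14 vCPU)
21 vCPU → host 7 (remaining 11 vCPU)
8 vCPU → host 2 (remaining 4 vCPU)
2 vCPU → host 2 (remaining 2 vCPU)
24 vCPU → host 8 (remaining 8 vCPU)
3 vCPU → host 3 (remaining 9 vCPU)
9 vCPU → host 3 (remaining 0 vCPU)
20 vCPU → host 9 (remaining 12 vCPU)
6 vCPU → host 4 (remaining 2 vCPU)
18 vCPU → host 10 (remaining 14 vCPU)
Final hosts: [7,6,18] [18,2,8,2] [20,3,9] [24,6] [21] [18] [21] [24] [20] [18].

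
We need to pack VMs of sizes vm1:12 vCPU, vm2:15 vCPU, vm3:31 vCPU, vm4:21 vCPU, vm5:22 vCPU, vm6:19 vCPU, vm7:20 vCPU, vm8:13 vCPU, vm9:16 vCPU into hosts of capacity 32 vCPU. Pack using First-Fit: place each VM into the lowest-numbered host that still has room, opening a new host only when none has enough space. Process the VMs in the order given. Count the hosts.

7

vm1 (12 vCPU) → host 1 (remaining 20 vCPU)
vm2 (15 vCPU) → host 1 (remaining 5 vCPU)
vm3 (31 vCPU) → host 2 (remaining 1 vCPU)
vm4 (21 vCPU) → host 3 (remaining 11 vCPU)
vm5 (22 vCPU) → host 4 (remaining 10 vCPU)
vm6 (19 vCPU) → host 5 (remaining 13 vCPU)
vm7 (20 vCPU) → host 6 (remaining 12 vCPU)
vm8 (13 vCPU) → host 5 (remaining 0 vCPU)
vm9 (16 vCPU) → host 7 (remaining 16 vCPU)
Final hosts: [12,15] [31] [21] [22] [19,13] [20] [16].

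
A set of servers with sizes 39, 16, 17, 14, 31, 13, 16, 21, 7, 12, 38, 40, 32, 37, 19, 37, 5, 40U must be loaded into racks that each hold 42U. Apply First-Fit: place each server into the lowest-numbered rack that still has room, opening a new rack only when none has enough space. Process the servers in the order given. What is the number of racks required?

Put 39U in rack 1; 3U remain.
Put 16U in rack 2; 26U remain.
Put 17U in rack 2; 9U remain.
Put 14U in rack 3; 28U remain.
Put 31U in rack 4; 11U remain.
Put 13U in rack 3; 15U remain.
Put 16U in rack 5; 26U remain.
Put 21U in rack 5; 5U remain.
Put 7U in rack 2; 2U remain.
Put 12U in rack 3; 3U remain.
Put 38U in rack 6; 4U remain.
Put 40U in rack 7; 2U remain.
Put 32U in rack 8; 10U remain.
Put 37U in rack 9; 5U remain.
Put 19U in rack 10; 23U remain.
Put 37U in rack 11; 5U remain.
Put 5U in rack 4; 6U remain.
Put 40U in rack 12; 2U remain.
Final racks: [39] [16,17,7] [14,13,12] [31,5] [16,21] [38] [40] [32] [37] [19] [37] [40].

12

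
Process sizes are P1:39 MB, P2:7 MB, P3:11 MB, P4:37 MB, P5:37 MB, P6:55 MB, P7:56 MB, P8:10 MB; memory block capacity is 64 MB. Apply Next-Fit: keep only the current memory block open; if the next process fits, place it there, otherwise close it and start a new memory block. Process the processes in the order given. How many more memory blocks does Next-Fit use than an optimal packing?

1

Next-Fit: [39,7,11] [37] [37] [55] [56] [10] → 6 memory blocks.
5 processes exceed 32 MB (half the capacity), and no two of those can share a memory block, so at least 5 memory blocks are needed.
An optimal packing achieves that bound: [56,7] [55] [39,11,10] [37] [37] → 5 memory blocks.
Excess: 6 − 5 = 1.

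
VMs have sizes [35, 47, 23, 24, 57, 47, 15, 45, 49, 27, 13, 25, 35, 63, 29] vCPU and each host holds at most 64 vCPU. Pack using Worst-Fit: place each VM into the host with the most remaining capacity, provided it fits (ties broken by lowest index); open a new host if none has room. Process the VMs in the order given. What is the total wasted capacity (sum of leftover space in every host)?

35 vCPU → host 1 (remaining 29 vCPU)
47 vCPU → host 2 (remaining 17 vCPU)
23 vCPU → host 1 (remaining 6 vCPU)
24 vCPU → host 3 (remaining 40 vCPU)
57 vCPU → host 4 (remaining 7 vCPU)
47 vCPU → host 5 (remaining 17 vCPU)
15 vCPU → host 3 (remaining 25 vCPU)
45 vCPU → host 6 (remaining 19 vCPU)
49 vCPU → host 7 (remaining 15 vCPU)
27 vCPU → host 8 (remaining 37 vCPU)
13 vCPU → host 8 (remaining 24 vCPU)
25 vCPU → host 3 (remaining 0 vCPU)
35 vCPU → host 9 (remaining 29 vCPU)
63 vCPU → host 10 (remaining 1 vCPU)
29 vCPU → host 9 (remaining 0 vCPU)
10 hosts × 64 vCPU = 640 vCPU; used 534 vCPU; unused 106 vCPU.

106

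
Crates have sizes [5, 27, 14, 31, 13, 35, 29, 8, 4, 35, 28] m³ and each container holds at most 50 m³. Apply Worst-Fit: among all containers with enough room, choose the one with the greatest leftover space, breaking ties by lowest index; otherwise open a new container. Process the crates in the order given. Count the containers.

container 1: place 5 m³, 45 m³ left
container 1: place 27 m³, 18 m³ left
container 1: place 14 m³, 4 m³ left
container 2: place 31 m³, 19 m³ left
container 2: place 13 m³, 6 m³ left
container 3: place 35 m³, 15 m³ left
container 4: place 29 m³, 21 m³ left
container 4: place 8 m³, 13 m³ left
container 3: place 4 m³, 11 m³ left
container 5: place 35 m³, 15 m³ left
container 6: place 28 m³, 22 m³ left

6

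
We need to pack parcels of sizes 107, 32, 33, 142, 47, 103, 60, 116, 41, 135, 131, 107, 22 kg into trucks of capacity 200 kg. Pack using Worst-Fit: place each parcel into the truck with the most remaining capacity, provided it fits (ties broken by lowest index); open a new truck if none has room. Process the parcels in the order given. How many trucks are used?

7

107 kg → truck 1 (remaining 93 kg)
32 kg → truck 1 (remaining 61 kg)
33 kg → truck 1 (remaining 28 kg)
142 kg → truck 2 (remaining 58 kg)
47 kg → truck 2 (remaining 11 kg)
103 kg → truck 3 (remaining 97 kg)
60 kg → truck 3 (remaining 37 kg)
116 kg → truck 4 (remaining 84 kg)
41 kg → truck 4 (remaining 43 kg)
135 kg → truck 5 (remaining 65 kg)
131 kg → truck 6 (remaining 69 kg)
107 kg → truck 7 (remaining 93 kg)
22 kg → truck 7 (remaining 71 kg)
Final trucks: [107,32,33] [142,47] [103,60] [116,41] [135] [131] [107,22].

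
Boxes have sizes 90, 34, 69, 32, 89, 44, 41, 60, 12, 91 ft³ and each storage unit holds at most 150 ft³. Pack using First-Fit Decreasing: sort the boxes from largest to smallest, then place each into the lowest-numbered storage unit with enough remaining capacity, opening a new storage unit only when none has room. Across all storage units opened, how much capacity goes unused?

Sorted descending: 91, 90, 89, 69, 60, 44, 41, 34, 32, 12.
storage unit 1: place 91 ft³, 59 ft³ left
storage unit 2: place 90 ft³, 60 ft³ left
storage unit 3: place 89 ft³, 61 ft³ left
storage unit 4: place 69 ft³, 81 ft³ left
storage unit 2: place 60 ft³, 0 ft³ left
storage unit 1: place 44 ft³, 15 ft³ left
storage unit 3: place 41 ft³, 20 ft³ left
storage unit 4: place 34 ft³, 47 ft³ left
storage unit 4: place 32 ft³, 15 ft³ left
storage unit 1: place 12 ft³, 3 ft³ left
4 storage units × 150 ft³ = 600 ft³; used 562 ft³; unused 38 ft³.

38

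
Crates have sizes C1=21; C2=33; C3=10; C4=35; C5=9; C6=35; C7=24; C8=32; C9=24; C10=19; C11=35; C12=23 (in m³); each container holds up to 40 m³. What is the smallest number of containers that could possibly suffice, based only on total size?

Total size = 21 + 33 + 10 + 35 + 9 + 35 + 24 + 32 + 24 + 19 + 35 + 23 = 300 m³.
⌈300 / 40⌉ = 8.

8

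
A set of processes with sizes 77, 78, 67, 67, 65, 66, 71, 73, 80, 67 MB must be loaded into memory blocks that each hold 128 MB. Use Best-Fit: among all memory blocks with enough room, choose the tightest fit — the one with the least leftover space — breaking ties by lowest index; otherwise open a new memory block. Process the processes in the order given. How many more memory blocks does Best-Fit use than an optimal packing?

0

Best-Fit: [77] [78] [67] [67] [65] [66] [71] [73] [80] [67] → 10 memory blocks.
10 processes exceed 64 MB (half the capacity), and no two of those can share a memory block, so at least 10 memory blocks are needed.
So 10 is already optimal.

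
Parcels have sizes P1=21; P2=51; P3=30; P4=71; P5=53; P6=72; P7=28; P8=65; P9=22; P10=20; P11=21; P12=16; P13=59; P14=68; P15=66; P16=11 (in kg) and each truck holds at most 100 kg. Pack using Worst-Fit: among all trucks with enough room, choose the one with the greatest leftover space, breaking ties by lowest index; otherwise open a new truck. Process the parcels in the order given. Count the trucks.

8

P1 (21 kg) → truck 1 (remaining 79 kg)
P2 (51 kg) → truck 1 (remaining 28 kg)
P3 (30 kg) → truck 2 (remaining 70 kg)
P4 (71 kg) → truck 3 (remaining 29 kg)
P5 (53 kg) → truck 2 (remaining 17 kg)
P6 (72 kg) → truck 4 (remaining 28 kg)
P7 (28 kg) → truck 3 (remaining 1 kg)
P8 (65 kg) → truck 5 (remaining 35 kg)
P9 (22 kg) → truck 5 (remaining 13 kg)
P10 (20 kg) → truck 1 (remaining 8 kg)
P11 (21 kg) → truck 4 (remaining 7 kg)
P12 (16 kg) → truck 2 (remaining 1 kg)
P13 (59 kg) → truck 6 (remaining 41 kg)
P14 (68 kg) → truck 7 (remaining 32 kg)
P15 (66 kg) → truck 8 (remaining 34 kg)
P16 (11 kg) → truck 6 (remaining 30 kg)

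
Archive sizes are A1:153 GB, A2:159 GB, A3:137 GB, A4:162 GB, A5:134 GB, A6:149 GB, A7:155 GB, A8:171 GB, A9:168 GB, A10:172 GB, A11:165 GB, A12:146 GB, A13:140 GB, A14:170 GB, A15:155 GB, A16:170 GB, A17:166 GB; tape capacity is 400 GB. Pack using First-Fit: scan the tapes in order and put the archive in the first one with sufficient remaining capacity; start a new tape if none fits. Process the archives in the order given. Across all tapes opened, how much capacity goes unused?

928

A1 (153 GB) → tape 1 (remaining 247 GB)
A2 (159 GB) → tape 1 (remaining 88 GB)
A3 (137 GB) → tape 2 (remaining 263 GB)
A4 (162 GB) → tape 2 (remaining 101 GB)
A5 (134 GB) → tape 3 (remaining 266 GB)
A6 (149 GB) → tape 3 (remaining 117 GB)
A7 (155 GB) → tape 4 (remaining 245 GB)
A8 (171 GB) → tape 4 (remaining 74 GB)
A9 (168 GB) → tape 5 (remaining 232 GB)
A10 (172 GB) → tape 5 (remaining 60 GB)
A11 (165 GB) → tape 6 (remaining 235 GB)
A12 (146 GB) → tape 6 (remaining 89 GB)
A13 (140 GB) → tape 7 (remaining 260 GB)
A14 (170 GB) → tape 7 (remaining 90 GB)
A15 (155 GB) → tape 8 (remaining 245 GB)
A16 (170 GB) → tape 8 (remaining 75 GB)
A17 (166 GB) → tape 9 (remaining 234 GB)
9 tapes × 400 GB = 3600 GB; used 2672 GB; unused 928 GB.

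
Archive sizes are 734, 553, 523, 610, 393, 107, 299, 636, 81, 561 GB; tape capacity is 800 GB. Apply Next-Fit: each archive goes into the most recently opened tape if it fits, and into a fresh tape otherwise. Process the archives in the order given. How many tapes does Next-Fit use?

734 GB → tape 1 (remaining 66 GB)
553 GB → tape 2 (remaining 247 GB)
523 GB → tape 3 (remaining 277 GB)
610 GB → tape 4 (remaining 190 GB)
393 GB → tape 5 (remaining 407 GB)
107 GB → tape 5 (remaining 300 GB)
299 GB → tape 5 (remaining 1 GB)
636 GB → tape 6 (remaining 164 GB)
81 GB → tape 6 (remaining 83 GB)
561 GB → tape 7 (remaining 239 GB)
Final tapes: [734] [553] [523] [610] [393,107,299] [636,81] [561].

7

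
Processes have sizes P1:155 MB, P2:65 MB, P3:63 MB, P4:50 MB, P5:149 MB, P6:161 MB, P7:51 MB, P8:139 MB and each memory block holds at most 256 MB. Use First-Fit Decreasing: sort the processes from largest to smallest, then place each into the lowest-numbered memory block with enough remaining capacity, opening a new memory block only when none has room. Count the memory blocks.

4

Sorted descending: 161, 155, 149, 139, 65, 63, 51, 50.
161 MB → memory block 1 (remaining 95 MB)
155 MB → memory block 2 (remaining 101 MB)
149 MB → memory block 3 (remaining 107 MB)
139 MB → memory block 4 (remaining 117 MB)
65 MB → memory block 1 (remaining 30 MB)
63 MB → memory block 2 (remaining 38 MB)
51 MB → memory block 3 (remaining 56 MB)
50 MB → memory block 3 (remaining 6 MB)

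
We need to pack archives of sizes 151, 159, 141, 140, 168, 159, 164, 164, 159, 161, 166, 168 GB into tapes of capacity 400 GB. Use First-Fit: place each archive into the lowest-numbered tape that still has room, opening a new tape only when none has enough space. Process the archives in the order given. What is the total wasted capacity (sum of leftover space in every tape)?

500

tape 1: place 151 GB, 249 GB left
tape 1: place 159 GB, 90 GB left
tape 2: place 141 GB, 259 GB left
tape 2: place 140 GB, 119 GB left
tape 3: place 168 GB, 232 GB left
tape 3: place 159 GB, 73 GB left
tape 4: place 164 GB, 236 GB left
tape 4: place 164 GB, 72 GB left
tape 5: place 159 GB, 241 GB left
tape 5: place 161 GB, 80 GB left
tape 6: place 166 GB, 234 GB left
tape 6: place 168 GB, 66 GB left
6 tapes × 400 GB = 2400 GB; used 1900 GB; unused 500 GB.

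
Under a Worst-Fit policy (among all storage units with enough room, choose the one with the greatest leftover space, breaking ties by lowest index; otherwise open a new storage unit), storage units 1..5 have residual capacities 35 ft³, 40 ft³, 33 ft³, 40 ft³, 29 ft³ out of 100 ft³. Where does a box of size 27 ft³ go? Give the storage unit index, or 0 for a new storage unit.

Storage units with room: storage unit 1 (35 ft³), storage unit 2 (40 ft³), storage unit 3 (33 ft³), storage unit 4 (40 ft³), storage unit 5 (29 ft³).
Most room is storage unit 2 with 40 ft³ free.

2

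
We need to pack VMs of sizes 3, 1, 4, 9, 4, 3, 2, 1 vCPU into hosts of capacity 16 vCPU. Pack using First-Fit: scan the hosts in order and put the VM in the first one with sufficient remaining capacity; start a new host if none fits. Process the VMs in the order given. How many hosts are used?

3 vCPU → host 1 (remaining 13 vCPU)
1 vCPU → host 1 (remaining 12 vCPU)
4 vCPU → host 1 (remaining 8 vCPU)
9 vCPU → host 2 (remaining 7 vCPU)
4 vCPU → host 1 (remaining 4 vCPU)
3 vCPU → host 1 (remaining 1 vCPU)
2 vCPU → host 2 (remaining 5 vCPU)
1 vCPU → host 1 (remaining 0 vCPU)
Final hosts: [3,1,4,4,3,1] [9,2].

2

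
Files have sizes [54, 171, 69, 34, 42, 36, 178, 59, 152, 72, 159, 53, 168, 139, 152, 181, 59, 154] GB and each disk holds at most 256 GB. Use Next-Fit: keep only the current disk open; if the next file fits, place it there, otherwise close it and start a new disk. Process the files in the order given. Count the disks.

disk 1: place 54 GB, 202 GB left
disk 1: place 171 GB, 31 GB left
disk 2: place 69 GB, 187 GB left
disk 2: place 34 GB, 153 GB left
disk 2: place 42 GB, 111 GB left
disk 2: place 36 GB, 75 GB left
disk 3: place 178 GB, 78 GB left
disk 3: place 59 GB, 19 GB left
disk 4: place 152 GB, 104 GB left
disk 4: place 72 GB, 32 GB left
disk 5: place 159 GB, 97 GB left
disk 5: place 53 GB, 44 GB left
disk 6: place 168 GB, 88 GB left
disk 7: place 139 GB, 117 GB left
disk 8: place 152 GB, 104 GB left
disk 9: place 181 GB, 75 GB left
disk 9: place 59 GB, 16 GB left
disk 10: place 154 GB, 102 GB left
Final disks: [54,171] [69,34,42,36] [178,59] [152,72] [159,53] [168] [139] [152] [181,59] [154].

10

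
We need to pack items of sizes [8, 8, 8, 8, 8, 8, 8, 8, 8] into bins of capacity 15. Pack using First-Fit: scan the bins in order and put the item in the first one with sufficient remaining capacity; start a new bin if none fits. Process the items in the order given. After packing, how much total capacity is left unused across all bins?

63

Put 8 in bin 1; 7 remain.
Put 8 in bin 2; 7 remain.
Put 8 in bin 3; 7 remain.
Put 8 in bin 4; 7 remain.
Put 8 in bin 5; 7 remain.
Put 8 in bin 6; 7 remain.
Put 8 in bin 7; 7 remain.
Put 8 in bin 8; 7 remain.
Put 8 in bin 9; 7 remain.
9 bins × 15 = 135; used 72; unused 63.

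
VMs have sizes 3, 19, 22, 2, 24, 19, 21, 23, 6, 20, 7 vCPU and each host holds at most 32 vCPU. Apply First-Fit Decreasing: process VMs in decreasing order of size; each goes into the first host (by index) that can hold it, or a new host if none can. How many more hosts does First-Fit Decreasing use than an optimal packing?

First-Fit Decreasing: [24,7] [23,6,3] [22,2] [21] [20] [19] [19] → 7 hosts.
7 VMs exceed 16 vCPU (half the capacity), and no two of those can share a host, so at least 7 hosts are needed.
So 7 is already optimal.

0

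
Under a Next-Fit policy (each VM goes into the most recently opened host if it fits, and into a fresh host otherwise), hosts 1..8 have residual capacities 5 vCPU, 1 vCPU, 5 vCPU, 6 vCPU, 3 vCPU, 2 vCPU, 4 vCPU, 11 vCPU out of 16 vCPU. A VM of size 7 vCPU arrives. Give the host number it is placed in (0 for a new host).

Next-Fit only looks at host 8, which has 11 vCPU free.
7 vCPU fits there.

8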